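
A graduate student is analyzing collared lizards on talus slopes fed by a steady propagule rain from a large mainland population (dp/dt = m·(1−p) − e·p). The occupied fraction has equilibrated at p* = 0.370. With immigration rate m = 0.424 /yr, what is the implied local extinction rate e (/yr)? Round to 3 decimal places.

0.722

At equilibrium m(1−p*) = e·p*, so e = m(1−p*)/p*.
e = 0.424 × 0.6300 / 0.370 = 0.7219.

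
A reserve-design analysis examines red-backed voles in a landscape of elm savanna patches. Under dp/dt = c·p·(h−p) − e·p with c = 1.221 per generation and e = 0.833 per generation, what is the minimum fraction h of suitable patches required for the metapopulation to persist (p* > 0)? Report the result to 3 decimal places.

0.682

p* = h − e/c is positive only when h > e/c.
h_min = e/c = 0.833/1.221 = 0.6822.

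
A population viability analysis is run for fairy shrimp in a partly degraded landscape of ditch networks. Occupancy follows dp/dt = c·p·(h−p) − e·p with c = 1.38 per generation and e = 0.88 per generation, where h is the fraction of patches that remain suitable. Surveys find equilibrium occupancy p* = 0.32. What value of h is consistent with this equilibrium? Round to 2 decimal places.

0.96

At equilibrium c(h−p*) = e, so h = p* + e/c.
h = 0.32 + 0.88/1.38 = 0.32 + 0.6377 = 0.9577.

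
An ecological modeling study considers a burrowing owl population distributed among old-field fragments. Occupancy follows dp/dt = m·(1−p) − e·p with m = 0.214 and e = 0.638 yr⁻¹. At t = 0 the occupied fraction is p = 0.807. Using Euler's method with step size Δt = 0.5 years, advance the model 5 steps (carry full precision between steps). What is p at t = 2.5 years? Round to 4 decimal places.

0.2858

Update rule: p ← p + [m·(1−p) − e·p]·Δt with Δt = 0.5.
t = 0.5: p = 0.80700 + (-0.23678) = 0.57022
t = 1: p = 0.57022 + (-0.13591) = 0.43431
t = 1.5: p = 0.43431 + (-0.07801) = 0.35629
t = 2: p = 0.35629 + (-0.04478) = 0.31151
t = 2.5: p = 0.31151 + (-0.02570) = 0.28581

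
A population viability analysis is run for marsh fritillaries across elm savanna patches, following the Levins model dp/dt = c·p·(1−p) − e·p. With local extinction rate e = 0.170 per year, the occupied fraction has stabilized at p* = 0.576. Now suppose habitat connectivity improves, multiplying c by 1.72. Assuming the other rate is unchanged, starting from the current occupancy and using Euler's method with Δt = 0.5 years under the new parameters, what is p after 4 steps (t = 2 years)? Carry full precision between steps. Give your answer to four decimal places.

0.6861

Balance c(1−p*) = e gives c = e/(1 − 0.57600) = 0.170/0.42400 = 0.40094.
Starting from p₀ = 0.57600; update p ← p + (dp/dt)·Δt with the new parameters.
p: 0.57600 → 0.61125  (Δp = +0.03525)
p: 0.61125 → 0.64123  (Δp = +0.02998)
p: 0.64123 → 0.66605  (Δp = +0.02482)
p: 0.66605 → 0.68613  (Δp = +0.02008)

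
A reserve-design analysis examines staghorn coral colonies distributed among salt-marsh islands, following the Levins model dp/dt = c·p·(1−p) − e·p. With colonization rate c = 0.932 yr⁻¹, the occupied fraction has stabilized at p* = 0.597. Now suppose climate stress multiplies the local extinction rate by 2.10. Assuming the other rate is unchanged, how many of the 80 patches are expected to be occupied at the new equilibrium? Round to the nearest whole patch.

Balance c(1−p*) = e gives e = 0.932×(1 − 0.59700) = 0.37560.
New p* = 1 − e/c = 1 − 0.78876/0.93200 = 0.15369.
Expected occupied = 80 × 0.15369 = 12.30 ≈ 12.

12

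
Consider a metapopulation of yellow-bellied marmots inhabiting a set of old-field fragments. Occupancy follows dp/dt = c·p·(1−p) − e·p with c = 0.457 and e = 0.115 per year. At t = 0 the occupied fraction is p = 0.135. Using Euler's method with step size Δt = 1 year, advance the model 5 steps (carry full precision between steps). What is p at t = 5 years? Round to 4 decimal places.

0.3934

Update rule: p ← p + [c·p·(1−p) − e·p]·Δt with Δt = 1.
  1  |  dp/dt·Δt = +0.037841  |  p_1 = 0.172841
  2  |  dp/dt·Δt = +0.045459  |  p_2 = 0.218300
  3  |  dp/dt·Δt = +0.052880  |  p_3 = 0.271181
  4  |  dp/dt·Δt = +0.059136  |  p_4 = 0.330317
  5  |  dp/dt·Δt = +0.063105  |  p_5 = 0.393423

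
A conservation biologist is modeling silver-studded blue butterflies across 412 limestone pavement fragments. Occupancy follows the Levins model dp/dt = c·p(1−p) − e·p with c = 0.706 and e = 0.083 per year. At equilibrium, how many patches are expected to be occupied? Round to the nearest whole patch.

p* = 1 − e/c = 1 − 0.083/0.706 = 0.8824.
Expected occupied patches = N × p* = 412 × 0.8824 = 363.56 ≈ 364.

364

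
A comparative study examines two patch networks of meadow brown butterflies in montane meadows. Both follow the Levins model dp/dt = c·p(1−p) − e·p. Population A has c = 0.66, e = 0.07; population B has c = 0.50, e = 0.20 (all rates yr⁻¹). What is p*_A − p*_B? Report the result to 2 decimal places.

A: p*_A = 1 − 0.07/0.66 = 0.8939.
B: p*_B = 1 − 0.20/0.50 = 0.6000.
p*_A − p*_B = 0.8939 − 0.6000 = 0.2939.

0.29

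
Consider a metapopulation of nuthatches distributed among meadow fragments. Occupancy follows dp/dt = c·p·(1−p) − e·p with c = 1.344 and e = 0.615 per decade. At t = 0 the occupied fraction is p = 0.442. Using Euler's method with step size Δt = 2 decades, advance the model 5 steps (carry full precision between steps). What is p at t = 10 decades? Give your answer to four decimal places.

0.5433

Update rule: p ← p + [c·p·(1−p) − e·p]·Δt with Δt = 2.
p: 0.44200 → 0.56130  (Δp = +0.11930)
p: 0.56130 → 0.53280  (Δp = -0.02850)
p: 0.53280 → 0.54656  (Δp = +0.01376)
p: 0.54656 → 0.54046  (Δp = -0.00610)
p: 0.54046 → 0.54329  (Δp = +0.00283)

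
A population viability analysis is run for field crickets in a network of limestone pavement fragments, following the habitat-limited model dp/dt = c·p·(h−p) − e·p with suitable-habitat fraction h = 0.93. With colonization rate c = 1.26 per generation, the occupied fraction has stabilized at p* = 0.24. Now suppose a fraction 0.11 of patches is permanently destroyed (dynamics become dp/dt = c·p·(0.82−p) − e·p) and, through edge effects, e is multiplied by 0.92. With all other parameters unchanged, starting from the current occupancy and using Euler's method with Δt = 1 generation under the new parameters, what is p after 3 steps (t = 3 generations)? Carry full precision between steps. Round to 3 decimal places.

Balance c(h−p*) = e gives e = 1.26×(0.93 − 0.24000) = 0.86940.
Starting from p₀ = 0.24000; update p ← p + (dp/dt)·Δt with the new parameters.
  1  |  dp/dt·Δt = -0.016572  |  p_1 = 0.223428
  2  |  dp/dt·Δt = -0.010762  |  p_2 = 0.212666
  3  |  dp/dt·Δt = -0.007360  |  p_3 = 0.205307

0.205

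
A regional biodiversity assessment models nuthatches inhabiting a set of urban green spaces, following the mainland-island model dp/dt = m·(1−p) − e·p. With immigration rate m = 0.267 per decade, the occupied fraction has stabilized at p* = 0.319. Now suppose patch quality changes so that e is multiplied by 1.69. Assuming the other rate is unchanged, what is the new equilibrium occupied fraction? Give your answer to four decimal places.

Balance m(1−p*) = e·p* gives e = m(1−p*)/p* = 0.267×0.68100/0.31900 = 0.56999.
New p* = m/(m+e) = 0.26700/(0.26700+0.96328) = 0.21702.

0.2170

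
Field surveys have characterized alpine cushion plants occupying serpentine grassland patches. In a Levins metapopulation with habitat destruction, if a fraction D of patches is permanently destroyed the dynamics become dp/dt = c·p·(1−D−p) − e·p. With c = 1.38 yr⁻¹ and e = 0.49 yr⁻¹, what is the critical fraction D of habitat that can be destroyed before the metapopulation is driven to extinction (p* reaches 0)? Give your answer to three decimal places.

0.645

The nontrivial equilibrium is p* = (1−D) − e/c; extinction occurs when this hits zero.
So D_crit = 1 − e/c = 1 − 0.49/1.38 = 1 − 0.3551 = 0.6449.
Note this equals the original equilibrium occupancy — the Levins extinction-debt result.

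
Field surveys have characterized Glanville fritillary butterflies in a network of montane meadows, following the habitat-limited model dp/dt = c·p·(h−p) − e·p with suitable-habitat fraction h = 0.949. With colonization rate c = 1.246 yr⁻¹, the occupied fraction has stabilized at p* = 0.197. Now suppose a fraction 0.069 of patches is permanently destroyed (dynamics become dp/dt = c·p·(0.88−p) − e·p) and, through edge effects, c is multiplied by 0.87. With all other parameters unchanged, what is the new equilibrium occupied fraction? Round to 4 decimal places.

0.0156

Balance c(h−p*) = e gives e = 1.246×(0.949 − 0.19700) = 0.93699.
New p* = 0.88 − e/c = 0.88 − 0.93699/1.08402 = 0.01563.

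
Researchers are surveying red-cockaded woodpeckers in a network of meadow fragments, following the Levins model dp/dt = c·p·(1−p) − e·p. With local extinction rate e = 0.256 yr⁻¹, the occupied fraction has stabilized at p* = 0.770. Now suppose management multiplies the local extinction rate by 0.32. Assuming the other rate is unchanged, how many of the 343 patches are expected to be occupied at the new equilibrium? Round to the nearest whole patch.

318

Balance c(1−p*) = e gives c = e/(1 − 0.77000) = 0.256/0.23000 = 1.11304.
New p* = 1 − e/c = 1 − 0.08192/1.11304 = 0.92640.
Expected occupied = 343 × 0.92640 = 317.76 ≈ 318.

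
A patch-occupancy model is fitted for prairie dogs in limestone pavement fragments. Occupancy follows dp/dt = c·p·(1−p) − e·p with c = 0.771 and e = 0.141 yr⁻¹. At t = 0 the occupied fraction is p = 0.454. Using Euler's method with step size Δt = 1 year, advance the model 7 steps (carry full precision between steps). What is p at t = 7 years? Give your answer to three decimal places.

Update rule: p ← p + [c·p·(1−p) − e·p]·Δt with Δt = 1.
step 1: Δp = +0.12710, p = 0.58110
step 2: Δp = +0.10574, p = 0.68685
step 3: Δp = +0.06899, p = 0.75583
step 4: Δp = +0.03571, p = 0.79155
step 5: Δp = +0.01561, p = 0.80715
step 6: Δp = +0.00620, p = 0.81336
step 7: Δp = +0.00236, p = 0.81572

0.816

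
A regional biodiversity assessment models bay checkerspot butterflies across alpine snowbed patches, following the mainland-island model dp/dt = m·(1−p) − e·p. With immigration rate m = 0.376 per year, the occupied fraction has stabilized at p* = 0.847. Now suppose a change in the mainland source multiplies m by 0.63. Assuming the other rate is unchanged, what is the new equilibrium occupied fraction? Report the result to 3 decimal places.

0.777

Balance m(1−p*) = e·p* gives e = m(1−p*)/p* = 0.376×0.15300/0.84700 = 0.06792.
New p* = m/(m+e) = 0.23688/(0.23688+0.06792) = 0.77717.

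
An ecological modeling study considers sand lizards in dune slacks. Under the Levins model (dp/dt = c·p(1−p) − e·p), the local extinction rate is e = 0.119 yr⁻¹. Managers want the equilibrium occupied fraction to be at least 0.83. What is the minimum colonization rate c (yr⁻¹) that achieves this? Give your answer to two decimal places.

0.70

p* = 1 − e/c ≥ 0.83 requires e/c ≤ 0.1700, i.e. c ≥ e/0.1700.
c_min = 0.119/0.1700 = 0.7000.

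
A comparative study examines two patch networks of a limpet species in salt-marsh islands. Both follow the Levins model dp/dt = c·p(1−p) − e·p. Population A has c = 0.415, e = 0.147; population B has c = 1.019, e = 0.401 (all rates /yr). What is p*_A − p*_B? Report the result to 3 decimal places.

0.039

A: p*_A = 1 − 0.147/0.415 = 0.6458.
B: p*_B = 1 − 0.401/1.019 = 0.6065.
p*_A − p*_B = 0.6458 − 0.6065 = 0.0393.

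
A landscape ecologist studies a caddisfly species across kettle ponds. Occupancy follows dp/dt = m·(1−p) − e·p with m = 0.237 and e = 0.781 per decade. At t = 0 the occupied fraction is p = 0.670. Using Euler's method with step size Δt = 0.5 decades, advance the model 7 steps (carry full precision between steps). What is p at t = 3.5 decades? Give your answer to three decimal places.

0.236

Update rule: p ← p + [m·(1−p) − e·p]·Δt with Δt = 0.5.
p: 0.67000 → 0.44747  (Δp = -0.22253)
p: 0.44747 → 0.33821  (Δp = -0.10926)
p: 0.33821 → 0.28456  (Δp = -0.05365)
p: 0.28456 → 0.25822  (Δp = -0.02634)
p: 0.25822 → 0.24529  (Δp = -0.01293)
p: 0.24529 → 0.23894  (Δp = -0.00635)
p: 0.23894 → 0.23582  (Δp = -0.00312)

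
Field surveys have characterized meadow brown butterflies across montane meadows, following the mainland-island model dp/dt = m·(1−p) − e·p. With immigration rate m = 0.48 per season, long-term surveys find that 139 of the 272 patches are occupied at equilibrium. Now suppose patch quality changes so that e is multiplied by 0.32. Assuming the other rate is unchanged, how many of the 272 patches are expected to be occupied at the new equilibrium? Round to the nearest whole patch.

208

Observed p* = 139/272 = 0.51103.
Balance m(1−p*) = e·p* gives e = m(1−p*)/p* = 0.48×0.48897/0.51103 = 0.45928.
New p* = m/(m+e) = 0.48000/(0.48000+0.14697) = 0.76559.
Expected occupied = 272 × 0.76559 = 208.24 ≈ 208.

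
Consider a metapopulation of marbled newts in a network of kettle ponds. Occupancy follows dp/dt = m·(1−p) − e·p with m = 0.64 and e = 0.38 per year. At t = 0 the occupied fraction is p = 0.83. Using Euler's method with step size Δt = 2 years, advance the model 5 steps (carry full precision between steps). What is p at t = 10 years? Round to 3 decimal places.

Update rule: p ← p + [m·(1−p) − e·p]·Δt with Δt = 2.
  1  |  dp/dt·Δt = -0.413200  |  p_1 = 0.416800
  2  |  dp/dt·Δt = +0.429728  |  p_2 = 0.846528
  3  |  dp/dt·Δt = -0.446917  |  p_3 = 0.399611
  4  |  dp/dt·Δt = +0.464794  |  p_4 = 0.864405
  5  |  dp/dt·Δt = -0.483386  |  p_5 = 0.381019

0.381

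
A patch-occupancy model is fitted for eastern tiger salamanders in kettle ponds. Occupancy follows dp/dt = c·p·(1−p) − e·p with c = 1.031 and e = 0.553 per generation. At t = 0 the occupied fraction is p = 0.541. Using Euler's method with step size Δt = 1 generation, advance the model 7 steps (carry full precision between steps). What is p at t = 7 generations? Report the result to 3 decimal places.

Update rule: p ← p + [c·p·(1−p) − e·p]·Δt with Δt = 1.
step 1: Δp = -0.04316, p = 0.49784
step 2: Δp = -0.01756, p = 0.48028
step 3: Δp = -0.00825, p = 0.47203
step 4: Δp = -0.00409, p = 0.46794
step 5: Δp = -0.00208, p = 0.46586
step 6: Δp = -0.00107, p = 0.46479
step 7: Δp = -0.00056, p = 0.46423

0.464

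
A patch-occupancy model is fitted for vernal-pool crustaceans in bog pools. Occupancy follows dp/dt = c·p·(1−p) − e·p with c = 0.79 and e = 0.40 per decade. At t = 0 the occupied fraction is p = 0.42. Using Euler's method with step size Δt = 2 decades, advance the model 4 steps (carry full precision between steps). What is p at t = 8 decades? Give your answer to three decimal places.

0.493

Update rule: p ← p + [c·p·(1−p) − e·p]·Δt with Δt = 2.
p: 0.42000 → 0.46889  (Δp = +0.04889)
p: 0.46889 → 0.48725  (Δp = +0.01836)
p: 0.48725 → 0.49219  (Δp = +0.00494)
p: 0.49219 → 0.49334  (Δp = +0.00115)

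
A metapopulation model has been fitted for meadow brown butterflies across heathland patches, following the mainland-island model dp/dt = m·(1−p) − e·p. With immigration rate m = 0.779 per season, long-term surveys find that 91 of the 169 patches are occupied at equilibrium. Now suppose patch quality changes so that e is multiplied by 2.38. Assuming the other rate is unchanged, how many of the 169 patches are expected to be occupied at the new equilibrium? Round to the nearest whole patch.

Observed p* = 91/169 = 0.53846.
Balance m(1−p*) = e·p* gives e = m(1−p*)/p* = 0.779×0.46154/0.53846 = 0.66772.
New p* = m/(m+e) = 0.77900/(0.77900+1.58917) = 0.32895.
Expected occupied = 169 × 0.32895 = 55.59 ≈ 56.

56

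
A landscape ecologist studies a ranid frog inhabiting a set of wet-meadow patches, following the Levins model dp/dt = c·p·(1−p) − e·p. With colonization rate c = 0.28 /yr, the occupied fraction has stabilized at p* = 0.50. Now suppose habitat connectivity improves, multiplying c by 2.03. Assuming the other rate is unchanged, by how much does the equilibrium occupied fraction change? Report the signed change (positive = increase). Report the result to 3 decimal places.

0.254

Balance c(1−p*) = e gives e = 0.28×(1 − 0.50000) = 0.14000.
New p* = 1 − e/c = 1 − 0.14000/0.56840 = 0.75369.
Δp* = 0.75369 − 0.50000 = +0.25369.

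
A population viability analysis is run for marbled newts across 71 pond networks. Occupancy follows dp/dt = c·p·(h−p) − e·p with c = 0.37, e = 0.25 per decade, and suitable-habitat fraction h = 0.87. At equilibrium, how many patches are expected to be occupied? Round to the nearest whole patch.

p* = h − e/c = 0.87 − 0.6757 = 0.1943.
Expected occupied patches = N × p* = 71 × 0.1943 = 13.80 ≈ 14.

14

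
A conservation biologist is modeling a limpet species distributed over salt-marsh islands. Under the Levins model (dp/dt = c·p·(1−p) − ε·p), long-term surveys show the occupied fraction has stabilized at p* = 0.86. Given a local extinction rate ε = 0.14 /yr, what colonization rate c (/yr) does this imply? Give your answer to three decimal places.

1.000

At equilibrium c(1−p*) = ε, so c = ε/(1−p*).
c = 0.14/(1 − 0.86) = 0.14/0.1400 = 1.0000.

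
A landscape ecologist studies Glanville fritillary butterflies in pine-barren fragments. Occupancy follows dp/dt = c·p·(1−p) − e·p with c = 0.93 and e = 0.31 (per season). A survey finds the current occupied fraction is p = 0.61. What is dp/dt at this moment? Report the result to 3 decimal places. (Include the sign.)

Colonization term: c·p·(1−p) = 0.93×0.61×0.3900 = 0.22125.
Extinction term: e·p = 0.18910.
dp/dt = 0.22125 − 0.18910 = 0.03215.

0.032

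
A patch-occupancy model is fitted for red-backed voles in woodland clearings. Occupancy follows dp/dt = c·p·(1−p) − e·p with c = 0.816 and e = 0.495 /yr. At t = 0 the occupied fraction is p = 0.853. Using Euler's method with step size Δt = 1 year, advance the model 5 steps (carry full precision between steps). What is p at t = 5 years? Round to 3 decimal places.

0.414

Update rule: p ← p + [c·p·(1−p) − e·p]·Δt with Δt = 1.
  1  |  dp/dt·Δt = -0.319916  |  p_1 = 0.533084
  2  |  dp/dt·Δt = -0.060770  |  p_2 = 0.472314
  3  |  dp/dt·Δt = -0.030421  |  p_3 = 0.441893
  4  |  dp/dt·Δt = -0.017492  |  p_4 = 0.424401
  5  |  dp/dt·Δt = -0.010742  |  p_5 = 0.413659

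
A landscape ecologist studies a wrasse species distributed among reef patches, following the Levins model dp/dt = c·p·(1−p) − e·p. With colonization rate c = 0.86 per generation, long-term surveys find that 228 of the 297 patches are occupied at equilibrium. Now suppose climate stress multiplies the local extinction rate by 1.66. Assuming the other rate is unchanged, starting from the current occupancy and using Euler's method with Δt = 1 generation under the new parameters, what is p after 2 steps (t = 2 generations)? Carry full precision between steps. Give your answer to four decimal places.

Observed p* = 228/297 = 0.76768.
Balance c(1−p*) = e gives e = 0.86×(1 − 0.76768) = 0.19980.
Starting from p₀ = 0.76768; update p ← p + (dp/dt)·Δt with the new parameters.
t = 1: p = 0.76768 + (-0.10123) = 0.66645
t = 2: p = 0.66645 + (-0.02986) = 0.63658

0.6366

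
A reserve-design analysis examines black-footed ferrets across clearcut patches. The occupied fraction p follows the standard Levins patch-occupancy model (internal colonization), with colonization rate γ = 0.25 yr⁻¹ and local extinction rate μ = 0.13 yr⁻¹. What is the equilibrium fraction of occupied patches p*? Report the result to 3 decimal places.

0.480

Setting dp/dt = 0 and dividing through by p* gives γ·(1−p*) = μ.
So p* = 1 − μ/γ = 1 − 0.13/0.25 = 1 − 0.5200 = 0.4800.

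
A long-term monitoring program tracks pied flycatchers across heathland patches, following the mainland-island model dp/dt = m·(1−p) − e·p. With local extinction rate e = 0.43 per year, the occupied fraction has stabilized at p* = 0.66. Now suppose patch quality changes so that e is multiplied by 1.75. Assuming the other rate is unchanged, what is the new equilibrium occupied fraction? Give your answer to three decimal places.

0.526

Balance m(1−p*) = e·p* gives m = e·p*/(1−p*) = 0.43×0.66000/0.34000 = 0.83471.
New p* = m/(m+e) = 0.83471/(0.83471+0.75250) = 0.52590.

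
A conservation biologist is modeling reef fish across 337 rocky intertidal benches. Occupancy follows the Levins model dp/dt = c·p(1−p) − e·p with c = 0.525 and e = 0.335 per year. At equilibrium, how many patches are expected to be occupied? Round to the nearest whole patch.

122

p* = 1 − e/c = 1 − 0.335/0.525 = 0.3619.
Expected occupied patches = N × p* = 337 × 0.3619 = 121.96 ≈ 122.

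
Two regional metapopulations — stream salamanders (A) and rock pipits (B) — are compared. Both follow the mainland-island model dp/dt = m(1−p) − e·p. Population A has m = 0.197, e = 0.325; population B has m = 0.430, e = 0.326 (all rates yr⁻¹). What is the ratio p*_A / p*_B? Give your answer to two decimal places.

0.66

A: p*_A = m/(m+e) = 0.197/0.5220 = 0.3774.
B: p*_B = 0.430/0.7560 = 0.5688.
p*_A / p*_B = 0.3774/0.5688 = 0.6635.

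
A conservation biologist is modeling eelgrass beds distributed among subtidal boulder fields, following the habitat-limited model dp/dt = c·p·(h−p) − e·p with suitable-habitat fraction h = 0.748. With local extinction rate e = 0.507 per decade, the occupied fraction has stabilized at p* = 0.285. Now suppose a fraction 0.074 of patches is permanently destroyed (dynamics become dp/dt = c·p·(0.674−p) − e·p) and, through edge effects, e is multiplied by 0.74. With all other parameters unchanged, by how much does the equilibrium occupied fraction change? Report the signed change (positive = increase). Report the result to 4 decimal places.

Balance c(h−p*) = e gives c = e/(0.748 − 0.28500) = 0.507/0.46300 = 1.09503.
New p* = 0.674 − e/c = 0.674 − 0.37518/1.09503 = 0.33138.
Δp* = 0.33138 − 0.28500 = +0.04638.

0.0464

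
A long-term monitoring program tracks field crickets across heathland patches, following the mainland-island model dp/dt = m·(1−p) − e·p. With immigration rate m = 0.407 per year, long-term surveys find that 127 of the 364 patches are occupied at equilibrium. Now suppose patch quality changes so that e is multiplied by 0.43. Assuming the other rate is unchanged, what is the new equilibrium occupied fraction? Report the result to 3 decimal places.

0.555

Observed p* = 127/364 = 0.34890.
Balance m(1−p*) = e·p* gives e = m(1−p*)/p* = 0.407×0.65110/0.34890 = 0.75952.
New p* = m/(m+e) = 0.40700/(0.40700+0.32659) = 0.55481.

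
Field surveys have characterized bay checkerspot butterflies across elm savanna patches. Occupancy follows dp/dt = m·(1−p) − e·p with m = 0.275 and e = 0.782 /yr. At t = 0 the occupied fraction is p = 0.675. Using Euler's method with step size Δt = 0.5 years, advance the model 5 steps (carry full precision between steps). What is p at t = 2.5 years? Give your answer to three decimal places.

Update rule: p ← p + [m·(1−p) − e·p]·Δt with Δt = 0.5.
p: 0.67500 → 0.45576  (Δp = -0.21924)
p: 0.45576 → 0.35239  (Δp = -0.10337)
p: 0.35239 → 0.30365  (Δp = -0.04874)
p: 0.30365 → 0.28067  (Δp = -0.02298)
p: 0.28067 → 0.26984  (Δp = -0.01084)

0.270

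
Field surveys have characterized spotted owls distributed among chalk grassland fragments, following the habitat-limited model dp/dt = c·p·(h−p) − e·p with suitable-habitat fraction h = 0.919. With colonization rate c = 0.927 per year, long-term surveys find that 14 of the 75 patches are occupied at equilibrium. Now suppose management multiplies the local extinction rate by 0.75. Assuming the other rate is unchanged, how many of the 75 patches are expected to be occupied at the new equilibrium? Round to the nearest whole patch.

Observed p* = 14/75 = 0.18667.
Balance c(h−p*) = e gives e = 0.927×(0.919 − 0.18667) = 0.67887.
New p* = 0.919 − e/c = 0.919 − 0.50915/0.92700 = 0.36976.
Expected occupied = 75 × 0.36976 = 27.73 ≈ 28.

28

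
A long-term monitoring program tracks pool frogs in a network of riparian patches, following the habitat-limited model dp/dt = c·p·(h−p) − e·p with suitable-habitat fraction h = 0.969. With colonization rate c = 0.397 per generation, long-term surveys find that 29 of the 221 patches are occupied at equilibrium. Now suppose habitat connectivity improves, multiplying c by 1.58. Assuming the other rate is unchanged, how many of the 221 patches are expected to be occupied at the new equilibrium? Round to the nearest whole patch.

97

Observed p* = 29/221 = 0.13122.
Balance c(h−p*) = e gives e = 0.397×(0.969 − 0.13122) = 0.33260.
New p* = 0.969 − e/c = 0.969 − 0.33260/0.62726 = 0.43876.
Expected occupied = 221 × 0.43876 = 96.97 ≈ 97.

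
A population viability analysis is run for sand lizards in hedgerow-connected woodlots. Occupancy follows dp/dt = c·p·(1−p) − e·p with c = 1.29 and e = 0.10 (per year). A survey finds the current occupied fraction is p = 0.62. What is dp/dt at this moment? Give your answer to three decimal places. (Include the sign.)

0.242

Colonization term: c·p·(1−p) = 1.29×0.62×0.3800 = 0.30392.
Extinction term: e·p = 0.06200.
dp/dt = 0.30392 − 0.06200 = 0.24192.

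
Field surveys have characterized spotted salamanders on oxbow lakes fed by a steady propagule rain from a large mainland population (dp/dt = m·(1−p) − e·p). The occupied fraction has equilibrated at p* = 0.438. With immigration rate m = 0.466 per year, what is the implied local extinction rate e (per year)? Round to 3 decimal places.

At equilibrium m(1−p*) = e·p*, so e = m(1−p*)/p*.
e = 0.466 × 0.5620 / 0.438 = 0.5979.

0.598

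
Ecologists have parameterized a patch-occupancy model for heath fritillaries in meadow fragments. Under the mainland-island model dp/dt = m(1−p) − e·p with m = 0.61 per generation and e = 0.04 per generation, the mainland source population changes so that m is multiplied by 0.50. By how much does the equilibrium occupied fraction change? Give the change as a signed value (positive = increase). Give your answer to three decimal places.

-0.054

Before: p* = 0.61/(0.61+0.04) = 0.9385.
After: m = 0.305, e = 0.04; p* = 0.305/0.3450 = 0.8841.
Δp* = 0.8841 − 0.9385 = -0.0544.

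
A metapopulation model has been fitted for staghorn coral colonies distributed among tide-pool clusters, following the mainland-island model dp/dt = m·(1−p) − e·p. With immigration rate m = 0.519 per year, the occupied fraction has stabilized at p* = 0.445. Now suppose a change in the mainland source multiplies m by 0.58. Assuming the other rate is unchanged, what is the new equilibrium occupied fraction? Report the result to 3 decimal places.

Balance m(1−p*) = e·p* gives e = m(1−p*)/p* = 0.519×0.55500/0.44500 = 0.64729.
New p* = m/(m+e) = 0.30102/(0.30102+0.64729) = 0.31743.

0.317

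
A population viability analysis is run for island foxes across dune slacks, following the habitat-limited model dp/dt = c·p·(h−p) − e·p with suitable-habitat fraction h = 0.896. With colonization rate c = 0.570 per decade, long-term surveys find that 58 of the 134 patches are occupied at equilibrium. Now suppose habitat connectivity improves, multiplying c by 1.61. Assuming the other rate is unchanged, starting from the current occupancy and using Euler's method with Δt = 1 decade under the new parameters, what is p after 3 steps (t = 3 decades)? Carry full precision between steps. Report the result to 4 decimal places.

Observed p* = 58/134 = 0.43284.
Balance c(h−p*) = e gives e = 0.570×(0.896 − 0.43284) = 0.26400.
Starting from p₀ = 0.43284; update p ← p + (dp/dt)·Δt with the new parameters.
  1  |  dp/dt·Δt = +0.069705  |  p_1 = 0.502541
  2  |  dp/dt·Δt = +0.048784  |  p_2 = 0.551324
  3  |  dp/dt·Δt = +0.028837  |  p_3 = 0.580161

0.5802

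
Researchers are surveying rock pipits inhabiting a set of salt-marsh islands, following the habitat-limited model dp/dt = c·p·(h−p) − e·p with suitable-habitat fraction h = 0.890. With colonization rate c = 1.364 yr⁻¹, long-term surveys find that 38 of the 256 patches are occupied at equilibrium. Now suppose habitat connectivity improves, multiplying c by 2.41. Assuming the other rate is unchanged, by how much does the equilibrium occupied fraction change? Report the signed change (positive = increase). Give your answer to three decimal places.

Observed p* = 38/256 = 0.14844.
Balance c(h−p*) = e gives e = 1.364×(0.89 − 0.14844) = 1.01149.
New p* = 0.89 − e/c = 0.89 − 1.01149/3.28724 = 0.58230.
Δp* = 0.58230 − 0.14844 = +0.43386.

0.434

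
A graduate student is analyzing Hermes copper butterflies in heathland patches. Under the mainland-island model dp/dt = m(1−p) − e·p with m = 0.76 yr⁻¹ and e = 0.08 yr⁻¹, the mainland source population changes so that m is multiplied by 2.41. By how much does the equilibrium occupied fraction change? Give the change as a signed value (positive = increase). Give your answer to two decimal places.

Before: p* = 0.76/(0.76+0.08) = 0.9048.
After: m = 1.8316, e = 0.08; p* = 1.8316/1.9116 = 0.9582.
Δp* = 0.9582 − 0.9048 = +0.0534.

0.05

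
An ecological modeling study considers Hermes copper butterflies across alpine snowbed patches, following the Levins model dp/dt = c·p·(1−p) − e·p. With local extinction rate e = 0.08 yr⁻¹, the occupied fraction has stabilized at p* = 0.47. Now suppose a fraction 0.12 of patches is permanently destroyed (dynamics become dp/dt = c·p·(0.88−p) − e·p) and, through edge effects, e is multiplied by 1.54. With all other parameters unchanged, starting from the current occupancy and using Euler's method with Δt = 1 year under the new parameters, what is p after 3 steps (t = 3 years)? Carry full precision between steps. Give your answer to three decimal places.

Balance c(1−p*) = e gives c = e/(1 − 0.47000) = 0.08/0.53000 = 0.15094.
Starting from p₀ = 0.47000; update p ← p + (dp/dt)·Δt with the new parameters.
p: 0.47000 → 0.44118  (Δp = -0.02882)
p: 0.44118 → 0.41605  (Δp = -0.02513)
p: 0.41605 → 0.39393  (Δp = -0.02212)

0.394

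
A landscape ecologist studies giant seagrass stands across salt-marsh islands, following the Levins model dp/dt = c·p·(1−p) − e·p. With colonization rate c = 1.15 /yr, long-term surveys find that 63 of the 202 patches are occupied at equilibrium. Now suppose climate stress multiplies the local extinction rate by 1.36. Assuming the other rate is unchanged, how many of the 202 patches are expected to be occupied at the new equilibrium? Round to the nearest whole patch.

13

Observed p* = 63/202 = 0.31188.
Balance c(1−p*) = e gives e = 1.15×(1 − 0.31188) = 0.79134.
New p* = 1 − e/c = 1 − 1.07622/1.15000 = 0.06416.
Expected occupied = 202 × 0.06416 = 12.96 ≈ 13.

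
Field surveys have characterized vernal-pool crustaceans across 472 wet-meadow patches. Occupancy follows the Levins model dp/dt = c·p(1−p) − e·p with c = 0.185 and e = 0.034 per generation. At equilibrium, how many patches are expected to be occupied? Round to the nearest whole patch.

385

p* = 1 − e/c = 1 − 0.034/0.185 = 0.8162.
Expected occupied patches = N × p* = 472 × 0.8162 = 385.25 ≈ 385.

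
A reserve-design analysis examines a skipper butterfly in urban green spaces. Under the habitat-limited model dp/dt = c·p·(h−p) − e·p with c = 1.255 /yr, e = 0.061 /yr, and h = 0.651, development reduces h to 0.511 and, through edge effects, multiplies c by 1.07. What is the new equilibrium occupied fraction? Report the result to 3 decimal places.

Before: p* = h − e/c = 0.651 − 0.061/1.255 = 0.651 − 0.0486 = 0.6024.
After: c = 1.34285, e = 0.061, h = 0.511; p* = 0.511 − 0.061/1.34285 = 0.4656.

0.466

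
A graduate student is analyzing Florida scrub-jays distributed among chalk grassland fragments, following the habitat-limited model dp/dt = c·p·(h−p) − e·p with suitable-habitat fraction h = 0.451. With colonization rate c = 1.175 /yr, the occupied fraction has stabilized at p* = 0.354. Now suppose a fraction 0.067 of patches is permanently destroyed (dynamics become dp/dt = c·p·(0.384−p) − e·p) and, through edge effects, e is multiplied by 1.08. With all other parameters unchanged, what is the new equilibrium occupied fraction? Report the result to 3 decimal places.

0.279

Balance c(h−p*) = e gives e = 1.175×(0.451 − 0.35400) = 0.11398.
New p* = 0.384 − e/c = 0.384 − 0.12310/1.17500 = 0.27923.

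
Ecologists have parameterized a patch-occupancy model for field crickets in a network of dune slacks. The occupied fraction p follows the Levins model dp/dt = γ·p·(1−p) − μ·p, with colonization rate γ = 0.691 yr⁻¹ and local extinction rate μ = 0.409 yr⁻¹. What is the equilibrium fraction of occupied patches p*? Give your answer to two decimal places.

Setting dp/dt = 0 and dividing through by p* gives γ·(1−p*) = μ.
So p* = 1 − μ/γ = 1 − 0.409/0.691 = 1 − 0.5919 = 0.4081.

0.41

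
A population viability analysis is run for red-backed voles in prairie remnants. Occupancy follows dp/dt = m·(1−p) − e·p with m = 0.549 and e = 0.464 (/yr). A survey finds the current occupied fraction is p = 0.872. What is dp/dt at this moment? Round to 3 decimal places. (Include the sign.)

-0.334

Colonization term: m·(1−p) = 0.549×0.1280 = 0.07027.
Extinction term: e·p = 0.40461.
dp/dt = 0.07027 − 0.40461 = -0.33434.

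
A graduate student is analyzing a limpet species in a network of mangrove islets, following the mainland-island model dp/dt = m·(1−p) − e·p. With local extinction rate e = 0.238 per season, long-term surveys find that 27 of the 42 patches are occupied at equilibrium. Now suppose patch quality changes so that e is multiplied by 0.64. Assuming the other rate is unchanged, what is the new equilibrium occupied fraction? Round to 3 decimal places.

0.738

Observed p* = 27/42 = 0.64286.
Balance m(1−p*) = e·p* gives m = e·p*/(1−p*) = 0.238×0.64286/0.35714 = 0.42841.
New p* = m/(m+e) = 0.42841/(0.42841+0.15232) = 0.73771.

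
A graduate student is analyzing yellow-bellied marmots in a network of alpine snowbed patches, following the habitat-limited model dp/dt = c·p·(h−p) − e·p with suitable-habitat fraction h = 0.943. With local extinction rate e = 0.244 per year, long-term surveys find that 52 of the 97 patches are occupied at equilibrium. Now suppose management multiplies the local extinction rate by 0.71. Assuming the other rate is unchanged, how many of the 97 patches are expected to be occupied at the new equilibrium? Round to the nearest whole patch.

63

Observed p* = 52/97 = 0.53608.
Balance c(h−p*) = e gives c = e/(0.943 − 0.53608) = 0.244/0.40692 = 0.59963.
New p* = 0.943 − e/c = 0.943 − 0.17324/0.59963 = 0.65409.
Expected occupied = 97 × 0.65409 = 63.45 ≈ 63.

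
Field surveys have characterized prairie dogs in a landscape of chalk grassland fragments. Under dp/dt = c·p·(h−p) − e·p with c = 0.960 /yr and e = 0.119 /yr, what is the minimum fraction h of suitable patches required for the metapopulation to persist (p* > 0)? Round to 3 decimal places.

p* = h − e/c is positive only when h > e/c.
h_min = e/c = 0.119/0.960 = 0.1240.

0.124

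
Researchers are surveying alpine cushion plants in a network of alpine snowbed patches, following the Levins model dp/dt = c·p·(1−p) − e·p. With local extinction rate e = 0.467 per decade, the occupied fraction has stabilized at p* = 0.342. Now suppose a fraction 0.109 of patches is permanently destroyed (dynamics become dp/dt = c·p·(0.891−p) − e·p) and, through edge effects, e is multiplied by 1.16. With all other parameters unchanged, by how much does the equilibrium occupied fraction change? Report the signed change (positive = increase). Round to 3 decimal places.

Balance c(1−p*) = e gives c = e/(1 − 0.34200) = 0.467/0.65800 = 0.70973.
New p* = 0.891 − e/c = 0.891 − 0.54172/0.70973 = 0.12772.
Δp* = 0.12772 − 0.34200 = -0.21428.

-0.214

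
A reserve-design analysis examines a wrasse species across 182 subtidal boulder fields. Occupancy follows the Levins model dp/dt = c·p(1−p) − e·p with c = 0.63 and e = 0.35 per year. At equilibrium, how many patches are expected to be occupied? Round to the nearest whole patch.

81

p* = 1 − e/c = 1 − 0.35/0.63 = 0.4444.
Expected occupied patches = N × p* = 182 × 0.4444 = 80.89 ≈ 81.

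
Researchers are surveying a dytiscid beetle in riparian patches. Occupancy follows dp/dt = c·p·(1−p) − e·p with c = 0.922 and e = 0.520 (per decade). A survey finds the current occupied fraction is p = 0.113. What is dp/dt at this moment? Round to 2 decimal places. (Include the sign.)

Colonization term: c·p·(1−p) = 0.922×0.113×0.8870 = 0.09241.
Extinction term: e·p = 0.05876.
dp/dt = 0.09241 − 0.05876 = 0.03365.

0.03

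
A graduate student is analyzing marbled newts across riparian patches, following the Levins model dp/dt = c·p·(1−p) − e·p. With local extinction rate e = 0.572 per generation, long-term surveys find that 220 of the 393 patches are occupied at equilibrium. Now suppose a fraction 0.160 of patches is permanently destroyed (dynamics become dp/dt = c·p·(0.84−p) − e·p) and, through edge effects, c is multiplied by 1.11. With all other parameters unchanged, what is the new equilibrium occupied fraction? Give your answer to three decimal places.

0.443

Observed p* = 220/393 = 0.55980.
Balance c(1−p*) = e gives c = e/(1 − 0.55980) = 0.572/0.44020 = 1.29941.
New p* = 0.84 − e/c = 0.84 − 0.57200/1.44235 = 0.44342.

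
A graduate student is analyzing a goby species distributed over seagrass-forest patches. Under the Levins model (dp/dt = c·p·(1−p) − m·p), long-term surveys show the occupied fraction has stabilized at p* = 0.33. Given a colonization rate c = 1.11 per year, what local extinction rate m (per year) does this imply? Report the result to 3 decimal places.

0.744

At equilibrium c(1−p*) = m.
m = 1.11 × (1 − 0.33) = 1.11 × 0.6700 = 0.7437.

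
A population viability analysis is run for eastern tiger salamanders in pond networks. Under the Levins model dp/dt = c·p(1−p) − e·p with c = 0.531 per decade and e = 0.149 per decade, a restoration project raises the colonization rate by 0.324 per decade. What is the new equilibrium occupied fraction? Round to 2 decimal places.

Before: p* = 1 − 0.149/0.531 = 0.7194.
After the change, c = 0.855, e = 0.149, so p* = 1 − 0.149/0.855 = 0.8257.

0.83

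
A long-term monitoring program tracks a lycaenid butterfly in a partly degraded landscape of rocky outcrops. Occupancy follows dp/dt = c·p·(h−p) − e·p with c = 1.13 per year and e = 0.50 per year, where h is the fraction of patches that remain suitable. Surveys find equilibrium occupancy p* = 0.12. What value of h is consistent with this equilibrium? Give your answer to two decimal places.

At equilibrium c(h−p*) = e, so h = p* + e/c.
h = 0.12 + 0.50/1.13 = 0.12 + 0.4425 = 0.5625.

0.56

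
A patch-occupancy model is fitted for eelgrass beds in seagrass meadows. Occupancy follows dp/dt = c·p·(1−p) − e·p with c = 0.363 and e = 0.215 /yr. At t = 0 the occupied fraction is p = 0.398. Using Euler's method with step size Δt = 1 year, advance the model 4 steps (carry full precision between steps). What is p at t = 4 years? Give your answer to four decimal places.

Update rule: p ← p + [c·p·(1−p) − e·p]·Δt with Δt = 1.
step 1: Δp = +0.00140, p = 0.39940
step 2: Δp = +0.00120, p = 0.40061
step 3: Δp = +0.00103, p = 0.40164
step 4: Δp = +0.00089, p = 0.40253

0.4025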